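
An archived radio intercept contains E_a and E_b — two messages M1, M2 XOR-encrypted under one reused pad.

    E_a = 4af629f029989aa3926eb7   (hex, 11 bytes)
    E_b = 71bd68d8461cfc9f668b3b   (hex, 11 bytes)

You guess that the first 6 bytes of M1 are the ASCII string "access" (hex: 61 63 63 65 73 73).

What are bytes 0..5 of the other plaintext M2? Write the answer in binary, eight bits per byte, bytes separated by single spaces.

First, E_a ⊕ E_b = (M1 ⊕ K) ⊕ (M2 ⊕ K) = M1 ⊕ M2, so the key drops out. Then M2 = (M1 ⊕ M2) ⊕ M1 over the first 6 bytes.
byte 0: (4a ⊕ 71) ⊕ 61 = 3b ⊕ 61 = 5a
byte 1: (f6 ⊕ bd) ⊕ 63 = 4b ⊕ 63 = 28
byte 2: (29 ⊕ 68) ⊕ 63 = 41 ⊕ 63 = 22
byte 3: (f0 ⊕ d8) ⊕ 65 = 28 ⊕ 65 = 4d
byte 4: (29 ⊕ 46) ⊕ 73 = 6f ⊕ 73 = 1c
byte 5: (98 ⊕ 1c) ⊕ 73 = 84 ⊕ 73 = f7

01011010 00101000 00100010 01001101 00011100 11110111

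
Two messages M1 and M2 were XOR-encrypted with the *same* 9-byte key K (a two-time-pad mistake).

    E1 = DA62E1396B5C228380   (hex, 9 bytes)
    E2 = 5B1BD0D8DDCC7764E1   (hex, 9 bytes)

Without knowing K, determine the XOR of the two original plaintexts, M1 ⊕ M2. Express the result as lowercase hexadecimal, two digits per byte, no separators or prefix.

E1 ⊕ E2 = (M1 ⊕ K) ⊕ (M2 ⊕ K) = M1 ⊕ M2 — the shared key cancels under XOR.
da xor 5b = 81
62 xor 1b = 79
e1 xor d0 = 31
39 xor d8 = e1
6b xor dd = b6
5c xor cc = 90
22 xor 77 = 55
83 xor 64 = e7
80 xor e1 = 61

817931e1b69055e761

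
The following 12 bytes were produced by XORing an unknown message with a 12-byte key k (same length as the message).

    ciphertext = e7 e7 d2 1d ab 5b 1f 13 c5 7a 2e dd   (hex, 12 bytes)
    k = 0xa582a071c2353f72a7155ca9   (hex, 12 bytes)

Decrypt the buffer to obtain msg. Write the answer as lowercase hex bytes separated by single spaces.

e7 XOR a5 = 42
e7 XOR 82 = 65
d2 XOR a0 = 72
1d XOR 71 = 6c
ab XOR c2 = 69
5b XOR 35 = 6e
1f XOR 3f = 20
13 XOR 72 = 61
c5 XOR a7 = 62
7a XOR 15 = 6f
2e XOR 5c = 72
dd XOR a9 = 74

42 65 72 6c 69 6e 20 61 62 6f 72 74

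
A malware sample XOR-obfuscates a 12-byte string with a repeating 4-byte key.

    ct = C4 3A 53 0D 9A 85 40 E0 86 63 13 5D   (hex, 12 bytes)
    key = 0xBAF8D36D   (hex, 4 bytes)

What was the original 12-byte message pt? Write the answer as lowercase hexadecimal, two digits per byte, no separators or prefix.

The 4-byte key repeats, so the effective keystream is ba f8 d3 6d ba f8 d3 6d ba f8 d3 6d.
byte 0: c4 XOR ba = 7e
byte 1: 3a XOR f8 = c2
byte 2: 53 XOR d3 = 80
byte 3: 0d XOR 6d = 60
byte 4: 9a XOR ba = 20
byte 5: 85 XOR f8 = 7d
byte 6: 40 XOR d3 = 93
byte 7: e0 XOR 6d = 8d
byte 8: 86 XOR ba = 3c
byte 9: 63 XOR f8 = 9b
byte 10: 13 XOR d3 = c0
byte 11: 5d XOR 6d = 30

7ec28060207d938d3c9bc030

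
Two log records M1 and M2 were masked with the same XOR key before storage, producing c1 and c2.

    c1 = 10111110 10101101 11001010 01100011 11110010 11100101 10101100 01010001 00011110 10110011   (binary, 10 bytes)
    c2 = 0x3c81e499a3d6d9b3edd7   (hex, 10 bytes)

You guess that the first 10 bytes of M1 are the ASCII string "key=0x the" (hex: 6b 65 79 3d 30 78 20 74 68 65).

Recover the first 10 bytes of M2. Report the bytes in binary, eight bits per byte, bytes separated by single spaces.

First, c1 ⊕ c2 = (M1 ⊕ K) ⊕ (M2 ⊕ K) = M1 ⊕ M2, so the key drops out. Then M2 = (M1 ⊕ M2) ⊕ M1 over the first 10 bytes.
byte 0: (be xor 3c) xor 6b = 82 xor 6b = e9
byte 1: (ad xor 81) xor 65 = 2c xor 65 = 49
byte 2: (ca xor e4) xor 79 = 2e xor 79 = 57
byte 3: (63 xor 99) xor 3d = fa xor 3d = c7
byte 4: (f2 xor a3) xor 30 = 51 xor 30 = 61
byte 5: (e5 xor d6) xor 78 = 33 xor 78 = 4b
byte 6: (ac xor d9) xor 20 = 75 xor 20 = 55
byte 7: (51 xor b3) xor 74 = e2 xor 74 = 96
byte 8: (1e xor ed) xor 68 = f3 xor 68 = 9b
byte 9: (b3 xor d7) xor 65 = 64 xor 65 = 01

11101001 01001001 01010111 11000111 01100001 01001011 01010101 10010110 10011011 00000001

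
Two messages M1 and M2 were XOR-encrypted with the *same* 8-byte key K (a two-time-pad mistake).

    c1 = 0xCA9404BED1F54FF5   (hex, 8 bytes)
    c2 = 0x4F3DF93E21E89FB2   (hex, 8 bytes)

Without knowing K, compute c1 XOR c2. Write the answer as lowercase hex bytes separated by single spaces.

c1 ⊕ c2 = (M1 ⊕ K) ⊕ (M2 ⊕ K) = M1 ⊕ M2 — the shared key cancels under XOR.
ca ^ 4f = 85
94 ^ 3d = a9
04 ^ f9 = fd
be ^ 3e = 80
d1 ^ 21 = f0
f5 ^ e8 = 1d
4f ^ 9f = d0
f5 ^ b2 = 47

85 a9 fd 80 f0 1d d0 47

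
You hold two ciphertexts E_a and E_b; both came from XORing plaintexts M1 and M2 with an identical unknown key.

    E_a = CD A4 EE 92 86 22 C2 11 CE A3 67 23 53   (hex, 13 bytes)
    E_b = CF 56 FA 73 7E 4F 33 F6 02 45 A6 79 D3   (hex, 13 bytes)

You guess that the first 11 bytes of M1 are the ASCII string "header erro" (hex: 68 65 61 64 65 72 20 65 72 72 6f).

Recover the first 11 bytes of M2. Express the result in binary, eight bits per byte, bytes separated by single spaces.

01101010 10010111 01110101 10000101 10011101 00011111 11010001 10000010 10111110 10010100 10101110

First, E_a ⊕ E_b = (M1 ⊕ K) ⊕ (M2 ⊕ K) = M1 ⊕ M2, so the key drops out. Then M2 = (M1 ⊕ M2) ⊕ M1 over the first 11 bytes.
byte 0: (cd XOR cf) XOR 68 = 02 XOR 68 = 6a
byte 1: (a4 XOR 56) XOR 65 = f2 XOR 65 = 97
byte 2: (ee XOR fa) XOR 61 = 14 XOR 61 = 75
byte 3: (92 XOR 73) XOR 64 = e1 XOR 64 = 85
byte 4: (86 XOR 7e) XOR 65 = f8 XOR 65 = 9d
byte 5: (22 XOR 4f) XOR 72 = 6d XOR 72 = 1f
byte 6: (c2 XOR 33) XOR 20 = f1 XOR 20 = d1
byte 7: (11 XOR f6) XOR 65 = e7 XOR 65 = 82
byte 8: (ce XOR 02) XOR 72 = cc XOR 72 = be
byte 9: (a3 XOR 45) XOR 72 = e6 XOR 72 = 94
byte 10: (67 XOR a6) XOR 6f = c1 XOR 6f = ae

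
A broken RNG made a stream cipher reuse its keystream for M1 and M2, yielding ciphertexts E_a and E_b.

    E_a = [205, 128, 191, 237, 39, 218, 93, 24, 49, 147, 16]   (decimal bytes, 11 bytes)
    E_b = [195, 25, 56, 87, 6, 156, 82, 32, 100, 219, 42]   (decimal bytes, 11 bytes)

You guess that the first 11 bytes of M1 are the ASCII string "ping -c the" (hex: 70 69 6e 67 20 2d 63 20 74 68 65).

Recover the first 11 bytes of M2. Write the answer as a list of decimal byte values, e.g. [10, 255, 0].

First, E_a ⊕ E_b = (M1 ⊕ K) ⊕ (M2 ⊕ K) = M1 ⊕ M2, so the key drops out. Then M2 = (M1 ⊕ M2) ⊕ M1 over the first 11 bytes.
byte 0: (cd xor c3) xor 70 = 0e xor 70 = 7e
byte 1: (80 xor 19) xor 69 = 99 xor 69 = f0
byte 2: (bf xor 38) xor 6e = 87 xor 6e = e9
byte 3: (ed xor 57) xor 67 = ba xor 67 = dd
byte 4: (27 xor 06) xor 20 = 21 xor 20 = 01
byte 5: (da xor 9c) xor 2d = 46 xor 2d = 6b
byte 6: (5d xor 52) xor 63 = 0f xor 63 = 6c
byte 7: (18 xor 20) xor 20 = 38 xor 20 = 18
byte 8: (31 xor 64) xor 74 = 55 xor 74 = 21
byte 9: (93 xor db) xor 68 = 48 xor 68 = 20
byte 10: (10 xor 2a) xor 65 = 3a xor 65 = 5f

[126, 240, 233, 221, 1, 107, 108, 24, 33, 32, 95]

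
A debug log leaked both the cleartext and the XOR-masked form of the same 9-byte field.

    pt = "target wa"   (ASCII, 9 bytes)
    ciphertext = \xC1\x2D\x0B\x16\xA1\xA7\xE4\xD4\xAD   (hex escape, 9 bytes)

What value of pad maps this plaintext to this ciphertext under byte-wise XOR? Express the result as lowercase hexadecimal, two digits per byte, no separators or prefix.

Since ciphertext = pt ⊕ pad, XORing both sides with pt gives pad = pt ⊕ ciphertext.
74 xor c1 = b5
61 xor 2d = 4c
72 xor 0b = 79
67 xor 16 = 71
65 xor a1 = c4
74 xor a7 = d3
20 xor e4 = c4
77 xor d4 = a3
61 xor ad = cc

b54c7971c4d3c4a3cc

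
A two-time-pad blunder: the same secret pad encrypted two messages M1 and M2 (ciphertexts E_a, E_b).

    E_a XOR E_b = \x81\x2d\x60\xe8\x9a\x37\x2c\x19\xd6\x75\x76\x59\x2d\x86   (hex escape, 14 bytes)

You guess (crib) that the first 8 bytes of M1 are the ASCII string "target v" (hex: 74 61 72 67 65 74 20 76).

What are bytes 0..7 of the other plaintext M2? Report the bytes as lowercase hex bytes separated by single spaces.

Since E_a ⊕ E_b = M1 ⊕ M2, XORing with the guessed M1 bytes yields the corresponding M2 bytes: M2 = (E_a ⊕ E_b) ⊕ M1.
10000001 xor 01110100 = 11110101
00101101 xor 01100001 = 01001100
01100000 xor 01110010 = 00010010
11101000 xor 01100111 = 10001111
10011010 xor 01100101 = 11111111
00110111 xor 01110100 = 01000011
00101100 xor 00100000 = 00001100
00011001 xor 01110110 = 01101111

f5 4c 12 8f ff 43 0c 6f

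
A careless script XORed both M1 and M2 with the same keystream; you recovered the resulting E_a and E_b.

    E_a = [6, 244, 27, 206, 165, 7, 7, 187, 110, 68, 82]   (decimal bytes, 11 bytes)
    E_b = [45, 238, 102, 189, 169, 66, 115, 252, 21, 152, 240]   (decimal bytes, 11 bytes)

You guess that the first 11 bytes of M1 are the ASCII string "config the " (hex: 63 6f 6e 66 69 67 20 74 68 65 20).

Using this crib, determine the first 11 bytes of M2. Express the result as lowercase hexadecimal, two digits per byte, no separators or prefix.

First, E_a ⊕ E_b = (M1 ⊕ K) ⊕ (M2 ⊕ K) = M1 ⊕ M2, so the key drops out. Then M2 = (M1 ⊕ M2) ⊕ M1 over the first 11 bytes.
byte 0: (06 ^ 2d) ^ 63 = 2b ^ 63 = 48
byte 1: (f4 ^ ee) ^ 6f = 1a ^ 6f = 75
byte 2: (1b ^ 66) ^ 6e = 7d ^ 6e = 13
byte 3: (ce ^ bd) ^ 66 = 73 ^ 66 = 15
byte 4: (a5 ^ a9) ^ 69 = 0c ^ 69 = 65
byte 5: (07 ^ 42) ^ 67 = 45 ^ 67 = 22
byte 6: (07 ^ 73) ^ 20 = 74 ^ 20 = 54
byte 7: (bb ^ fc) ^ 74 = 47 ^ 74 = 33
byte 8: (6e ^ 15) ^ 68 = 7b ^ 68 = 13
byte 9: (44 ^ 98) ^ 65 = dc ^ 65 = b9
byte 10: (52 ^ f0) ^ 20 = a2 ^ 20 = 82

487513156522543313b982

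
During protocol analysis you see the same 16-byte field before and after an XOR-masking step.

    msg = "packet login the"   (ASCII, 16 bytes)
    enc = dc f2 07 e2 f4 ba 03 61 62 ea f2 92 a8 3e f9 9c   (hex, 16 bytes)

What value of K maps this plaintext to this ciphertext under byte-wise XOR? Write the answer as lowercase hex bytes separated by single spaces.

Since enc = msg ⊕ K, XORing both sides with msg gives K = msg ⊕ enc.
70 XOR dc = ac
61 XOR f2 = 93
63 XOR 07 = 64
6b XOR e2 = 89
65 XOR f4 = 91
74 XOR ba = ce
20 XOR 03 = 23
6c XOR 61 = 0d
6f XOR 62 = 0d
67 XOR ea = 8d
69 XOR f2 = 9b
6e XOR 92 = fc
20 XOR a8 = 88
74 XOR 3e = 4a
68 XOR f9 = 91
65 XOR 9c = f9

ac 93 64 89 91 ce 23 0d 0d 8d 9b fc 88 4a 91 f9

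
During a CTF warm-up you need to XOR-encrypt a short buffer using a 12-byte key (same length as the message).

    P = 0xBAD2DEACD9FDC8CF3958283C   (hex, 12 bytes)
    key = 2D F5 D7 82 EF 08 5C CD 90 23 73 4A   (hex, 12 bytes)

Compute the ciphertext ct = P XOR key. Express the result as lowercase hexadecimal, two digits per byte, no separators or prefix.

9727092e36f59402a97b5b76

XOR is its own inverse, so applying the key byte-wise gives the result directly.
186 XOR  45 = 151
210 XOR 245 =  39
222 XOR 215 =   9
172 XOR 130 =  46
217 XOR 239 =  54
253 XOR   8 = 245
200 XOR  92 = 148
207 XOR 205 =   2
 57 XOR 144 = 169
 88 XOR  35 = 123
 40 XOR 115 =  91
 60 XOR  74 = 118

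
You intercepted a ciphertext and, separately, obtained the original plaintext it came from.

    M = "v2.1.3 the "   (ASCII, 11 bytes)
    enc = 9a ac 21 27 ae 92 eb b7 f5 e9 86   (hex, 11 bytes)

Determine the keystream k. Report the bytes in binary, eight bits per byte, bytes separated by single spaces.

Since enc = M ⊕ k, XORing both sides with M gives k = M ⊕ enc.
byte 0: 76 ⊕ 9a = ec
byte 1: 32 ⊕ ac = 9e
byte 2: 2e ⊕ 21 = 0f
byte 3: 31 ⊕ 27 = 16
byte 4: 2e ⊕ ae = 80
byte 5: 33 ⊕ 92 = a1
byte 6: 20 ⊕ eb = cb
byte 7: 74 ⊕ b7 = c3
byte 8: 68 ⊕ f5 = 9d
byte 9: 65 ⊕ e9 = 8c
byte 10: 20 ⊕ 86 = a6

11101100 10011110 00001111 00010110 10000000 10100001 11001011 11000011 10011101 10001100 10100110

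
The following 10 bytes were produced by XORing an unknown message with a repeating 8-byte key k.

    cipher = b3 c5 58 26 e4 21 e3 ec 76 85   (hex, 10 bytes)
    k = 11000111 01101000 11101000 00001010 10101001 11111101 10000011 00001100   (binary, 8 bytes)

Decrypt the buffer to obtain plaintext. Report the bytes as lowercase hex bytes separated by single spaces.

The 8-byte key repeats, so the effective keystream is c7 68 e8 0a a9 fd 83 0c c7 68.
byte 0: b3 ^ c7 = 74
byte 1: c5 ^ 68 = ad
byte 2: 58 ^ e8 = b0
byte 3: 26 ^ 0a = 2c
byte 4: e4 ^ a9 = 4d
byte 5: 21 ^ fd = dc
byte 6: e3 ^ 83 = 60
byte 7: ec ^ 0c = e0
byte 8: 76 ^ c7 = b1
byte 9: 85 ^ 68 = ed

74 ad b0 2c 4d dc 60 e0 b1 ed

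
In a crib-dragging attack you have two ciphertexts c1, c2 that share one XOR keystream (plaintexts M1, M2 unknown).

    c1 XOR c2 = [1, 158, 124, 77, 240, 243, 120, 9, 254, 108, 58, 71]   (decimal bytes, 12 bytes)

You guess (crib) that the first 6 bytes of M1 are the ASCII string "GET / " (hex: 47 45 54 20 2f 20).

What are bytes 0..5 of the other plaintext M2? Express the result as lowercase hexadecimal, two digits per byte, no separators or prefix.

46db286ddfd3

Since c1 ⊕ c2 = M1 ⊕ M2, XORing with the guessed M1 bytes yields the corresponding M2 bytes: M2 = (c1 ⊕ c2) ⊕ M1.
byte 0: 01 ⊕ 47 = 46
byte 1: 9e ⊕ 45 = db
byte 2: 7c ⊕ 54 = 28
byte 3: 4d ⊕ 20 = 6d
byte 4: f0 ⊕ 2f = df
byte 5: f3 ⊕ 20 = d3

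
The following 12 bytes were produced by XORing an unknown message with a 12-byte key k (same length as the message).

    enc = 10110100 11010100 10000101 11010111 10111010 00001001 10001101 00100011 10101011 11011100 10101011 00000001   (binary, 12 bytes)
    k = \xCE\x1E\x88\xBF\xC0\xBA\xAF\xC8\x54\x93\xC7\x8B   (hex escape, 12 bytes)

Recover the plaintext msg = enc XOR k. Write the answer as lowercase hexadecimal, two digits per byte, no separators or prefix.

7aca0d687ab322ebff4f6c8a

XOR is its own inverse, so applying the key byte-wise gives the result directly.
10110100 ^ 11001110 = 01111010
11010100 ^ 00011110 = 11001010
10000101 ^ 10001000 = 00001101
11010111 ^ 10111111 = 01101000
10111010 ^ 11000000 = 01111010
00001001 ^ 10111010 = 10110011
10001101 ^ 10101111 = 00100010
00100011 ^ 11001000 = 11101011
10101011 ^ 01010100 = 11111111
11011100 ^ 10010011 = 01001111
10101011 ^ 11000111 = 01101100
00000001 ^ 10001011 = 10001010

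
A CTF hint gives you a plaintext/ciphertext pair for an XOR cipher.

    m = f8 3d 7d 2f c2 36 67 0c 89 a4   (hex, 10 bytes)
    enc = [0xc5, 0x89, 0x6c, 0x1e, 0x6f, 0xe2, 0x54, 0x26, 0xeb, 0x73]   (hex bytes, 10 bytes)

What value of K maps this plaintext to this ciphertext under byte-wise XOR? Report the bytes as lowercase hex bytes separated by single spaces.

3d b4 11 31 ad d4 33 2a 62 d7

Since enc = m ⊕ K, XORing both sides with m gives K = m ⊕ enc.
248 xor 197 =  61
 61 xor 137 = 180
125 xor 108 =  17
 47 xor  30 =  49
194 xor 111 = 173
 54 xor 226 = 212
103 xor  84 =  51
 12 xor  38 =  42
137 xor 235 =  98
164 xor 115 = 215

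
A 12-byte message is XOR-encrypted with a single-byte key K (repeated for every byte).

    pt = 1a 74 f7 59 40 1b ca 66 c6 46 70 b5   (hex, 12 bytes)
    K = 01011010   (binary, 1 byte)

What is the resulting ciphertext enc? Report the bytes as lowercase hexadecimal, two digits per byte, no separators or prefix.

402ead031a41903c9c1c2aef

The 1-byte key repeats, so the effective keystream is 5a 5a 5a 5a 5a 5a 5a 5a 5a 5a 5a 5a.
byte 0: 1a XOR 5a = 40
byte 1: 74 XOR 5a = 2e
byte 2: f7 XOR 5a = ad
byte 3: 59 XOR 5a = 03
byte 4: 40 XOR 5a = 1a
byte 5: 1b XOR 5a = 41
byte 6: ca XOR 5a = 90
byte 7: 66 XOR 5a = 3c
byte 8: c6 XOR 5a = 9c
byte 9: 46 XOR 5a = 1c
byte 10: 70 XOR 5a = 2a
byte 11: b5 XOR 5a = ef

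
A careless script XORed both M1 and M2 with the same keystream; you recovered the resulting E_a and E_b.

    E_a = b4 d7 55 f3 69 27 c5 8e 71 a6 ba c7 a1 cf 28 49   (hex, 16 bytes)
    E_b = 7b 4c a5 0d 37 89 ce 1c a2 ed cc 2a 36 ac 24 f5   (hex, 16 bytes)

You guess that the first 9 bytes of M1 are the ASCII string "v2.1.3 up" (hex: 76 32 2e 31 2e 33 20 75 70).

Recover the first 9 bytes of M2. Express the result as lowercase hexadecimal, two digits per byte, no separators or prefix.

b9a9decf709d2be7a3

First, E_a ⊕ E_b = (M1 ⊕ K) ⊕ (M2 ⊕ K) = M1 ⊕ M2, so the key drops out. Then M2 = (M1 ⊕ M2) ⊕ M1 over the first 9 bytes.
byte 0: (b4 ⊕ 7b) ⊕ 76 = cf ⊕ 76 = b9
byte 1: (d7 ⊕ 4c) ⊕ 32 = 9b ⊕ 32 = a9
byte 2: (55 ⊕ a5) ⊕ 2e = f0 ⊕ 2e = de
byte 3: (f3 ⊕ 0d) ⊕ 31 = fe ⊕ 31 = cf
byte 4: (69 ⊕ 37) ⊕ 2e = 5e ⊕ 2e = 70
byte 5: (27 ⊕ 89) ⊕ 33 = ae ⊕ 33 = 9d
byte 6: (c5 ⊕ ce) ⊕ 20 = 0b ⊕ 20 = 2b
byte 7: (8e ⊕ 1c) ⊕ 75 = 92 ⊕ 75 = e7
byte 8: (71 ⊕ a2) ⊕ 70 = d3 ⊕ 70 = a3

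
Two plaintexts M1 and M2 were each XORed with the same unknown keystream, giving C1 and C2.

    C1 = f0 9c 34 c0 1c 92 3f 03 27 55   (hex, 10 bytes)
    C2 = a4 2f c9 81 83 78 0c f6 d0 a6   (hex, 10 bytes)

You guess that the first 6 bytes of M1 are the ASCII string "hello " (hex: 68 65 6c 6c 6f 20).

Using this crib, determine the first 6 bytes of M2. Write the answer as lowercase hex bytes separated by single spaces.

First, C1 ⊕ C2 = (M1 ⊕ K) ⊕ (M2 ⊕ K) = M1 ⊕ M2, so the key drops out. Then M2 = (M1 ⊕ M2) ⊕ M1 over the first 6 bytes.
byte 0: (f0 ⊕ a4) ⊕ 68 = 54 ⊕ 68 = 3c
byte 1: (9c ⊕ 2f) ⊕ 65 = b3 ⊕ 65 = d6
byte 2: (34 ⊕ c9) ⊕ 6c = fd ⊕ 6c = 91
byte 3: (c0 ⊕ 81) ⊕ 6c = 41 ⊕ 6c = 2d
byte 4: (1c ⊕ 83) ⊕ 6f = 9f ⊕ 6f = f0
byte 5: (92 ⊕ 78) ⊕ 20 = ea ⊕ 20 = ca

3c d6 91 2d f0 ca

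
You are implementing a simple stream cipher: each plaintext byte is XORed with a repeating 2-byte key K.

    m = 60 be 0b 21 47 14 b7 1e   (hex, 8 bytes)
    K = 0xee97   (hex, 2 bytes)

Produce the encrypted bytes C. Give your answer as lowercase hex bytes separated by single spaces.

The 2-byte key repeats, so the effective keystream is ee 97 ee 97 ee 97 ee 97.
byte 0: 60 ^ ee = 8e
byte 1: be ^ 97 = 29
byte 2: 0b ^ ee = e5
byte 3: 21 ^ 97 = b6
byte 4: 47 ^ ee = a9
byte 5: 14 ^ 97 = 83
byte 6: b7 ^ ee = 59
byte 7: 1e ^ 97 = 89

8e 29 e5 b6 a9 83 59 89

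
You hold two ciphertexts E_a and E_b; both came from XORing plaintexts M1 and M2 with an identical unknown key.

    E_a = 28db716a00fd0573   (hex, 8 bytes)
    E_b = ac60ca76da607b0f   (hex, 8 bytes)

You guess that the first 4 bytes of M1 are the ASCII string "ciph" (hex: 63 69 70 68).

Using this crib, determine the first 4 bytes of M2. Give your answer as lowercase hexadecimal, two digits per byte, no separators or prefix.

e7d2cb74

First, E_a ⊕ E_b = (M1 ⊕ K) ⊕ (M2 ⊕ K) = M1 ⊕ M2, so the key drops out. Then M2 = (M1 ⊕ M2) ⊕ M1 over the first 4 bytes.
byte 0: (28 XOR ac) XOR 63 = 84 XOR 63 = e7
byte 1: (db XOR 60) XOR 69 = bb XOR 69 = d2
byte 2: (71 XOR ca) XOR 70 = bb XOR 70 = cb
byte 3: (6a XOR 76) XOR 68 = 1c XOR 68 = 74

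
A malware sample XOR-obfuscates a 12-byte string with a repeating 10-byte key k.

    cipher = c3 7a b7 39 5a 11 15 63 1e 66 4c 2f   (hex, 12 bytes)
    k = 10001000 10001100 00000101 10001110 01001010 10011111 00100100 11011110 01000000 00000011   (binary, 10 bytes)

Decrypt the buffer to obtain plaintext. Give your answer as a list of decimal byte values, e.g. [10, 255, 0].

The 10-byte key repeats, so the effective keystream is 88 8c 05 8e 4a 9f 24 de 40 03 88 8c.
byte 0: 11000011 ^ 10001000 = 01001011
byte 1: 01111010 ^ 10001100 = 11110110
byte 2: 10110111 ^ 00000101 = 10110010
byte 3: 00111001 ^ 10001110 = 10110111
byte 4: 01011010 ^ 01001010 = 00010000
byte 5: 00010001 ^ 10011111 = 10001110
byte 6: 00010101 ^ 00100100 = 00110001
byte 7: 01100011 ^ 11011110 = 10111101
byte 8: 00011110 ^ 01000000 = 01011110
byte 9: 01100110 ^ 00000011 = 01100101
byte 10: 01001100 ^ 10001000 = 11000100
byte 11: 00101111 ^ 10001100 = 10100011

[75, 246, 178, 183, 16, 142, 49, 189, 94, 101, 196, 163]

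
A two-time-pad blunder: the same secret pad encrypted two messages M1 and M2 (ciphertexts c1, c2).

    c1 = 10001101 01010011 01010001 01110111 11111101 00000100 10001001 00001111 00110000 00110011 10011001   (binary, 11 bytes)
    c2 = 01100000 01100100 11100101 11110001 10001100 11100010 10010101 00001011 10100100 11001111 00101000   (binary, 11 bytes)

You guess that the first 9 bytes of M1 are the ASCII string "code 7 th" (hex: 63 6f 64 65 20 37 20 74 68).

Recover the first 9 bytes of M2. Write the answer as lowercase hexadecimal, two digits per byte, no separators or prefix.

8e58d0e351d13c70fc

First, c1 ⊕ c2 = (M1 ⊕ K) ⊕ (M2 ⊕ K) = M1 ⊕ M2, so the key drops out. Then M2 = (M1 ⊕ M2) ⊕ M1 over the first 9 bytes.
byte 0: (8d ⊕ 60) ⊕ 63 = ed ⊕ 63 = 8e
byte 1: (53 ⊕ 64) ⊕ 6f = 37 ⊕ 6f = 58
byte 2: (51 ⊕ e5) ⊕ 64 = b4 ⊕ 64 = d0
byte 3: (77 ⊕ f1) ⊕ 65 = 86 ⊕ 65 = e3
byte 4: (fd ⊕ 8c) ⊕ 20 = 71 ⊕ 20 = 51
byte 5: (04 ⊕ e2) ⊕ 37 = e6 ⊕ 37 = d1
byte 6: (89 ⊕ 95) ⊕ 20 = 1c ⊕ 20 = 3c
byte 7: (0f ⊕ 0b) ⊕ 74 = 04 ⊕ 74 = 70
byte 8: (30 ⊕ a4) ⊕ 68 = 94 ⊕ 68 = fc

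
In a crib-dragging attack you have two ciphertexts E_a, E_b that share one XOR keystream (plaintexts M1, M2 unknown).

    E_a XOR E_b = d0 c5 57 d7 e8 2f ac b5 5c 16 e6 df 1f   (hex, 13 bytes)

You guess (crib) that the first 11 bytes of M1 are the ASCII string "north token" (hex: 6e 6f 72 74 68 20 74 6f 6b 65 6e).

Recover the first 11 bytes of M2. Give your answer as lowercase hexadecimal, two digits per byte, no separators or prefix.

beaa25a3800fd8da377388

Since E_a ⊕ E_b = M1 ⊕ M2, XORing with the guessed M1 bytes yields the corresponding M2 bytes: M2 = (E_a ⊕ E_b) ⊕ M1.
d0 xor 6e = be
c5 xor 6f = aa
57 xor 72 = 25
d7 xor 74 = a3
e8 xor 68 = 80
2f xor 20 = 0f
ac xor 74 = d8
b5 xor 6f = da
5c xor 6b = 37
16 xor 65 = 73
e6 xor 6e = 88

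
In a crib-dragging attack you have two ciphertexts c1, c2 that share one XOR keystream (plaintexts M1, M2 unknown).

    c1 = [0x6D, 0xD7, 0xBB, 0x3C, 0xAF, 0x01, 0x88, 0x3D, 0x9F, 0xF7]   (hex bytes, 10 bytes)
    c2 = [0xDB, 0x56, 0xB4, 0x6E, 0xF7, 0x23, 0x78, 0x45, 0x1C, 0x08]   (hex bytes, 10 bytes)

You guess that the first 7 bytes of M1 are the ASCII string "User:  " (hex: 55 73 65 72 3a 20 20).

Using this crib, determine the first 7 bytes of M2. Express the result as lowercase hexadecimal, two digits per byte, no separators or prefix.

First, c1 ⊕ c2 = (M1 ⊕ K) ⊕ (M2 ⊕ K) = M1 ⊕ M2, so the key drops out. Then M2 = (M1 ⊕ M2) ⊕ M1 over the first 7 bytes.
byte 0: (6d ⊕ db) ⊕ 55 = b6 ⊕ 55 = e3
byte 1: (d7 ⊕ 56) ⊕ 73 = 81 ⊕ 73 = f2
byte 2: (bb ⊕ b4) ⊕ 65 = 0f ⊕ 65 = 6a
byte 3: (3c ⊕ 6e) ⊕ 72 = 52 ⊕ 72 = 20
byte 4: (af ⊕ f7) ⊕ 3a = 58 ⊕ 3a = 62
byte 5: (01 ⊕ 23) ⊕ 20 = 22 ⊕ 20 = 02
byte 6: (88 ⊕ 78) ⊕ 20 = f0 ⊕ 20 = d0

e3f26a206202d0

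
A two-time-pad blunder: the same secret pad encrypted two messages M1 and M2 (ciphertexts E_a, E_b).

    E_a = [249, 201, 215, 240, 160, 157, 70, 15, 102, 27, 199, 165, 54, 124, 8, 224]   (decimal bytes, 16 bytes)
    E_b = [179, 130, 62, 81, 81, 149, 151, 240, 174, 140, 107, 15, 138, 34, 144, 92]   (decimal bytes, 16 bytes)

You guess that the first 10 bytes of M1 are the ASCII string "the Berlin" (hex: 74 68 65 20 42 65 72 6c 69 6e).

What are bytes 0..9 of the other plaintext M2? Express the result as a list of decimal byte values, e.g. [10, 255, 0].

[62, 35, 140, 129, 179, 109, 163, 147, 161, 249]

First, E_a ⊕ E_b = (M1 ⊕ K) ⊕ (M2 ⊕ K) = M1 ⊕ M2, so the key drops out. Then M2 = (M1 ⊕ M2) ⊕ M1 over the first 10 bytes.
byte 0: (f9 xor b3) xor 74 = 4a xor 74 = 3e
byte 1: (c9 xor 82) xor 68 = 4b xor 68 = 23
byte 2: (d7 xor 3e) xor 65 = e9 xor 65 = 8c
byte 3: (f0 xor 51) xor 20 = a1 xor 20 = 81
byte 4: (a0 xor 51) xor 42 = f1 xor 42 = b3
byte 5: (9d xor 95) xor 65 = 08 xor 65 = 6d
byte 6: (46 xor 97) xor 72 = d1 xor 72 = a3
byte 7: (0f xor f0) xor 6c = ff xor 6c = 93
byte 8: (66 xor ae) xor 69 = c8 xor 69 = a1
byte 9: (1b xor 8c) xor 6e = 97 xor 6e = f9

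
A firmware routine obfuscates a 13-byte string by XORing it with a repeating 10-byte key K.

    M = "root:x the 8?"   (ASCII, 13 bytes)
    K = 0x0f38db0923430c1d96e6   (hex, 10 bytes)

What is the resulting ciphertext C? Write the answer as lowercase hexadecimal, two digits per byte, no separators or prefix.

The 10-byte key repeats, so the effective keystream is 0f 38 db 09 23 43 0c 1d 96 e6 0f 38 db.
byte 0: 114 xor  15 = 125
byte 1: 111 xor  56 =  87
byte 2: 111 xor 219 = 180
byte 3: 116 xor   9 = 125
byte 4:  58 xor  35 =  25
byte 5: 120 xor  67 =  59
byte 6:  32 xor  12 =  44
byte 7: 116 xor  29 = 105
byte 8: 104 xor 150 = 254
byte 9: 101 xor 230 = 131
byte 10:  32 xor  15 =  47
byte 11:  56 xor  56 =   0
byte 12:  63 xor 219 = 228

7d57b47d193b2c69fe832f00e4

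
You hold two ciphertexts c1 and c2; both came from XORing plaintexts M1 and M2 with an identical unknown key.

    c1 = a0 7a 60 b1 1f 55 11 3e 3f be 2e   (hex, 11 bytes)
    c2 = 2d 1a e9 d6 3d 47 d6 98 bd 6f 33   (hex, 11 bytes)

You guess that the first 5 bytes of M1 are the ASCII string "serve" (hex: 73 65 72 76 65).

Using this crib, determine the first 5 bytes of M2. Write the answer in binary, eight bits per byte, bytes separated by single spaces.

11111110 00000101 11111011 00010001 01000111

First, c1 ⊕ c2 = (M1 ⊕ K) ⊕ (M2 ⊕ K) = M1 ⊕ M2, so the key drops out. Then M2 = (M1 ⊕ M2) ⊕ M1 over the first 5 bytes.
byte 0: (a0 ^ 2d) ^ 73 = 8d ^ 73 = fe
byte 1: (7a ^ 1a) ^ 65 = 60 ^ 65 = 05
byte 2: (60 ^ e9) ^ 72 = 89 ^ 72 = fb
byte 3: (b1 ^ d6) ^ 76 = 67 ^ 76 = 11
byte 4: (1f ^ 3d) ^ 65 = 22 ^ 65 = 47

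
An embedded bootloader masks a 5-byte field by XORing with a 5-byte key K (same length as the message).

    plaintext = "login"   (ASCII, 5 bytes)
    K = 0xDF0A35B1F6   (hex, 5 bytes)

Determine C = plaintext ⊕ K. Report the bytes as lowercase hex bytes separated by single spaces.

b3 65 52 d8 98

6c ⊕ df = b3
6f ⊕ 0a = 65
67 ⊕ 35 = 52
69 ⊕ b1 = d8
6e ⊕ f6 = 98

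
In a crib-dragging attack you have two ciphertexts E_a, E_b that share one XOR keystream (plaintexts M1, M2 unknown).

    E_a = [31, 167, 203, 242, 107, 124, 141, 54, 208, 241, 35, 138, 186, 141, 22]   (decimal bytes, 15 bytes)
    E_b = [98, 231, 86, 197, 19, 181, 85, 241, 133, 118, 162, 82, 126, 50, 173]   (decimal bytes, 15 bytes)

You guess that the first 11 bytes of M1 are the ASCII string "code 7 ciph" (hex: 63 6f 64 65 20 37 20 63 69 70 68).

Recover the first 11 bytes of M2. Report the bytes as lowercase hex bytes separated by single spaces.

1e 2f f9 52 58 fe f8 a4 3c f7 e9

First, E_a ⊕ E_b = (M1 ⊕ K) ⊕ (M2 ⊕ K) = M1 ⊕ M2, so the key drops out. Then M2 = (M1 ⊕ M2) ⊕ M1 over the first 11 bytes.
byte 0: (1f xor 62) xor 63 = 7d xor 63 = 1e
byte 1: (a7 xor e7) xor 6f = 40 xor 6f = 2f
byte 2: (cb xor 56) xor 64 = 9d xor 64 = f9
byte 3: (f2 xor c5) xor 65 = 37 xor 65 = 52
byte 4: (6b xor 13) xor 20 = 78 xor 20 = 58
byte 5: (7c xor b5) xor 37 = c9 xor 37 = fe
byte 6: (8d xor 55) xor 20 = d8 xor 20 = f8
byte 7: (36 xor f1) xor 63 = c7 xor 63 = a4
byte 8: (d0 xor 85) xor 69 = 55 xor 69 = 3c
byte 9: (f1 xor 76) xor 70 = 87 xor 70 = f7
byte 10: (23 xor a2) xor 68 = 81 xor 68 = e9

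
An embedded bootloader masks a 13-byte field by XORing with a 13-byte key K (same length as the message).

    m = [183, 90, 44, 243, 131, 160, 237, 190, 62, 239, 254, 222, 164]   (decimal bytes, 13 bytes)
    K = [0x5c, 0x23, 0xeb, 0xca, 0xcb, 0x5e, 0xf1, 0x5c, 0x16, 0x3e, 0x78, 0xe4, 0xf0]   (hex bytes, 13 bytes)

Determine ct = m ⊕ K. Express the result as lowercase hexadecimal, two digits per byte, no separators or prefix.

eb79c73948fe1ce228d1863a54

XOR is its own inverse, so applying the key byte-wise gives the result directly.
byte 0: 10110111 ⊕ 01011100 = 11101011
byte 1: 01011010 ⊕ 00100011 = 01111001
byte 2: 00101100 ⊕ 11101011 = 11000111
byte 3: 11110011 ⊕ 11001010 = 00111001
byte 4: 10000011 ⊕ 11001011 = 01001000
byte 5: 10100000 ⊕ 01011110 = 11111110
byte 6: 11101101 ⊕ 11110001 = 00011100
byte 7: 10111110 ⊕ 01011100 = 11100010
byte 8: 00111110 ⊕ 00010110 = 00101000
byte 9: 11101111 ⊕ 00111110 = 11010001
byte 10: 11111110 ⊕ 01111000 = 10000110
byte 11: 11011110 ⊕ 11100100 = 00111010
byte 12: 10100100 ⊕ 11110000 = 01010100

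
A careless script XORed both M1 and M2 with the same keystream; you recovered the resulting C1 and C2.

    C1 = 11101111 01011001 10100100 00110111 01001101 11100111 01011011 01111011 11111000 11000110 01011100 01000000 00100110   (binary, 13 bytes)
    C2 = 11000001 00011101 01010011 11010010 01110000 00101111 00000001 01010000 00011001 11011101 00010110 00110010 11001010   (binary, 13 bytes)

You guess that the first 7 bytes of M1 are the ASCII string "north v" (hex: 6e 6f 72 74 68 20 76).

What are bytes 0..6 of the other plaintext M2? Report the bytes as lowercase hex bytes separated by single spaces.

40 2b 85 91 55 e8 2c

First, C1 ⊕ C2 = (M1 ⊕ K) ⊕ (M2 ⊕ K) = M1 ⊕ M2, so the key drops out. Then M2 = (M1 ⊕ M2) ⊕ M1 over the first 7 bytes.
byte 0: (ef XOR c1) XOR 6e = 2e XOR 6e = 40
byte 1: (59 XOR 1d) XOR 6f = 44 XOR 6f = 2b
byte 2: (a4 XOR 53) XOR 72 = f7 XOR 72 = 85
byte 3: (37 XOR d2) XOR 74 = e5 XOR 74 = 91
byte 4: (4d XOR 70) XOR 68 = 3d XOR 68 = 55
byte 5: (e7 XOR 2f) XOR 20 = c8 XOR 20 = e8
byte 6: (5b XOR 01) XOR 76 = 5a XOR 76 = 2c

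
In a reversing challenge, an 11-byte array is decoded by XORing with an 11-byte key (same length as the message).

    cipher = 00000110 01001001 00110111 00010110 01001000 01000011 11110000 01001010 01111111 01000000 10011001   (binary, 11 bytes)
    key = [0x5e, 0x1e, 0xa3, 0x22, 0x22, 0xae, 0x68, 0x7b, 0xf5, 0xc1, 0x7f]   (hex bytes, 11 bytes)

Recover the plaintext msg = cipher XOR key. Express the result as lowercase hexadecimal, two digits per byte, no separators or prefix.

  6 ⊕  94 =  88
 73 ⊕  30 =  87
 55 ⊕ 163 = 148
 22 ⊕  34 =  52
 72 ⊕  34 = 106
 67 ⊕ 174 = 237
240 ⊕ 104 = 152
 74 ⊕ 123 =  49
127 ⊕ 245 = 138
 64 ⊕ 193 = 129
153 ⊕ 127 = 230

585794346aed98318a81e6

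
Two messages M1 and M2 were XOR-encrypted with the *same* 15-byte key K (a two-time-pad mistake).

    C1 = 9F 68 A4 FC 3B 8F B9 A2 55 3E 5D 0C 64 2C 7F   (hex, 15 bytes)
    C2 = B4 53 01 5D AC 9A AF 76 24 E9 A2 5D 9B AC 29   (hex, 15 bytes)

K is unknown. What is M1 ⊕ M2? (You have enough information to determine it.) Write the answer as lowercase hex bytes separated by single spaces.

2b 3b a5 a1 97 15 16 d4 71 d7 ff 51 ff 80 56

C1 ⊕ C2 = (M1 ⊕ K) ⊕ (M2 ⊕ K) = M1 ⊕ M2 — the shared key cancels under XOR.
159 xor 180 =  43
104 xor  83 =  59
164 xor   1 = 165
252 xor  93 = 161
 59 xor 172 = 151
143 xor 154 =  21
185 xor 175 =  22
162 xor 118 = 212
 85 xor  36 = 113
 62 xor 233 = 215
 93 xor 162 = 255
 12 xor  93 =  81
100 xor 155 = 255
 44 xor 172 = 128
127 xor  41 =  86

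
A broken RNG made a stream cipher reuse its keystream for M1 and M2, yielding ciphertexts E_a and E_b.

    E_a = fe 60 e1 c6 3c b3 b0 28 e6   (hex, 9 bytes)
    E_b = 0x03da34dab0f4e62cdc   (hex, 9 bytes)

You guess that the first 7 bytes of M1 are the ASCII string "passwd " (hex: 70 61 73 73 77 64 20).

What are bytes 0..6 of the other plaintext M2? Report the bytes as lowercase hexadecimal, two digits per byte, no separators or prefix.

8ddba66ffb2376

First, E_a ⊕ E_b = (M1 ⊕ K) ⊕ (M2 ⊕ K) = M1 ⊕ M2, so the key drops out. Then M2 = (M1 ⊕ M2) ⊕ M1 over the first 7 bytes.
byte 0: (fe XOR 03) XOR 70 = fd XOR 70 = 8d
byte 1: (60 XOR da) XOR 61 = ba XOR 61 = db
byte 2: (e1 XOR 34) XOR 73 = d5 XOR 73 = a6
byte 3: (c6 XOR da) XOR 73 = 1c XOR 73 = 6f
byte 4: (3c XOR b0) XOR 77 = 8c XOR 77 = fb
byte 5: (b3 XOR f4) XOR 64 = 47 XOR 64 = 23
byte 6: (b0 XOR e6) XOR 20 = 56 XOR 20 = 76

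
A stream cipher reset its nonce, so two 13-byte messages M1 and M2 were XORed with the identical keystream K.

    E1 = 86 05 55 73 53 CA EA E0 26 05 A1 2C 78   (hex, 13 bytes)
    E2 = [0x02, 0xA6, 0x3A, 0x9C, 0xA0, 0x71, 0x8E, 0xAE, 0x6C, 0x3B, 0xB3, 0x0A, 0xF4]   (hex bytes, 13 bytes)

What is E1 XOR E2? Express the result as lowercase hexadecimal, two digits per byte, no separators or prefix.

84a36feff3bb644e4a3e12268c

E1 ⊕ E2 = (M1 ⊕ K) ⊕ (M2 ⊕ K) = M1 ⊕ M2 — the shared key cancels under XOR.
134 ⊕   2 = 132
  5 ⊕ 166 = 163
 85 ⊕  58 = 111
115 ⊕ 156 = 239
 83 ⊕ 160 = 243
202 ⊕ 113 = 187
234 ⊕ 142 = 100
224 ⊕ 174 =  78
 38 ⊕ 108 =  74
  5 ⊕  59 =  62
161 ⊕ 179 =  18
 44 ⊕  10 =  38
120 ⊕ 244 = 140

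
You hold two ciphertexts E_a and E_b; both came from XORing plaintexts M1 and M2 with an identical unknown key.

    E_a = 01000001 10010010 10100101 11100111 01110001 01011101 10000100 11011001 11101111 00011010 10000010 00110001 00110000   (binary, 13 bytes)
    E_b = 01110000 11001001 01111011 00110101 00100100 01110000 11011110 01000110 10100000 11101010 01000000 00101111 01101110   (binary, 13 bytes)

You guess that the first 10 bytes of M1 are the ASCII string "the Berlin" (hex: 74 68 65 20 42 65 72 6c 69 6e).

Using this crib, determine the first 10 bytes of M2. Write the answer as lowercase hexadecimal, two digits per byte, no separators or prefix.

4533bbf2174828f3269e

First, E_a ⊕ E_b = (M1 ⊕ K) ⊕ (M2 ⊕ K) = M1 ⊕ M2, so the key drops out. Then M2 = (M1 ⊕ M2) ⊕ M1 over the first 10 bytes.
byte 0: (41 ^ 70) ^ 74 = 31 ^ 74 = 45
byte 1: (92 ^ c9) ^ 68 = 5b ^ 68 = 33
byte 2: (a5 ^ 7b) ^ 65 = de ^ 65 = bb
byte 3: (e7 ^ 35) ^ 20 = d2 ^ 20 = f2
byte 4: (71 ^ 24) ^ 42 = 55 ^ 42 = 17
byte 5: (5d ^ 70) ^ 65 = 2d ^ 65 = 48
byte 6: (84 ^ de) ^ 72 = 5a ^ 72 = 28
byte 7: (d9 ^ 46) ^ 6c = 9f ^ 6c = f3
byte 8: (ef ^ a0) ^ 69 = 4f ^ 69 = 26
byte 9: (1a ^ ea) ^ 6e = f0 ^ 6e = 9e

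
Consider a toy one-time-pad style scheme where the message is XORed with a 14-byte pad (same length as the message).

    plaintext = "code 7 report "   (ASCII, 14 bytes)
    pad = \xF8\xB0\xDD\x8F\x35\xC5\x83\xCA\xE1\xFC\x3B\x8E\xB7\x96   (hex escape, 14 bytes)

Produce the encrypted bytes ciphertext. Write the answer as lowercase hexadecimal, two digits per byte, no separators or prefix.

9bdfb9ea15f2a3b8848c54fcc3b6

XOR is its own inverse, so applying the key byte-wise gives the result directly.
63 xor f8 = 9b
6f xor b0 = df
64 xor dd = b9
65 xor 8f = ea
20 xor 35 = 15
37 xor c5 = f2
20 xor 83 = a3
72 xor ca = b8
65 xor e1 = 84
70 xor fc = 8c
6f xor 3b = 54
72 xor 8e = fc
74 xor b7 = c3
20 xor 96 = b6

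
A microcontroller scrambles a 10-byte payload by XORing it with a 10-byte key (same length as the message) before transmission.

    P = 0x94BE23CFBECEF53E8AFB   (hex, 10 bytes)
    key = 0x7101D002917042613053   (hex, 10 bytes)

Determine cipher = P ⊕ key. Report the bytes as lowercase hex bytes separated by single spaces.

e5 bf f3 cd 2f be b7 5f ba a8

94 ⊕ 71 = e5
be ⊕ 01 = bf
23 ⊕ d0 = f3
cf ⊕ 02 = cd
be ⊕ 91 = 2f
ce ⊕ 70 = be
f5 ⊕ 42 = b7
3e ⊕ 61 = 5f
8a ⊕ 30 = ba
fb ⊕ 53 = a8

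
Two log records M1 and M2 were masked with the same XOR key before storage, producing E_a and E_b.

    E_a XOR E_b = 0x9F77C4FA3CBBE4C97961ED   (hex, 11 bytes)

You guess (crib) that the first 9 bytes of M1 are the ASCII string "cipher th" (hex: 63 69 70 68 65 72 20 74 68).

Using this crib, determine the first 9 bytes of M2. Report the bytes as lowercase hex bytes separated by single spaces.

fc 1e b4 92 59 c9 c4 bd 11

Since E_a ⊕ E_b = M1 ⊕ M2, XORing with the guessed M1 bytes yields the corresponding M2 bytes: M2 = (E_a ⊕ E_b) ⊕ M1.
byte 0: 9f ^ 63 = fc
byte 1: 77 ^ 69 = 1e
byte 2: c4 ^ 70 = b4
byte 3: fa ^ 68 = 92
byte 4: 3c ^ 65 = 59
byte 5: bb ^ 72 = c9
byte 6: e4 ^ 20 = c4
byte 7: c9 ^ 74 = bd
byte 8: 79 ^ 68 = 11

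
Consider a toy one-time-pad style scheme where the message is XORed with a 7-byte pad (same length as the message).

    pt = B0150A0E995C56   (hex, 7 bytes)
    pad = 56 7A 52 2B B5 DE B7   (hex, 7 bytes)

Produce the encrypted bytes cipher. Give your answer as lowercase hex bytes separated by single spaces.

e6 6f 58 25 2c 82 e1

XOR is its own inverse, so applying the key byte-wise gives the result directly.
b0 xor 56 = e6
15 xor 7a = 6f
0a xor 52 = 58
0e xor 2b = 25
99 xor b5 = 2c
5c xor de = 82
56 xor b7 = e1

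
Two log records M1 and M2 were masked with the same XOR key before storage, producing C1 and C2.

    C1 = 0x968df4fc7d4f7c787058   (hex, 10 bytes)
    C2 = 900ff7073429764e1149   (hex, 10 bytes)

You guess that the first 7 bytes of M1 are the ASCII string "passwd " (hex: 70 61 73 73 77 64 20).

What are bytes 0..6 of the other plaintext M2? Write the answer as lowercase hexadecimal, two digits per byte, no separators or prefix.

76e370883e022a

First, C1 ⊕ C2 = (M1 ⊕ K) ⊕ (M2 ⊕ K) = M1 ⊕ M2, so the key drops out. Then M2 = (M1 ⊕ M2) ⊕ M1 over the first 7 bytes.
byte 0: (96 XOR 90) XOR 70 = 06 XOR 70 = 76
byte 1: (8d XOR 0f) XOR 61 = 82 XOR 61 = e3
byte 2: (f4 XOR f7) XOR 73 = 03 XOR 73 = 70
byte 3: (fc XOR 07) XOR 73 = fb XOR 73 = 88
byte 4: (7d XOR 34) XOR 77 = 49 XOR 77 = 3e
byte 5: (4f XOR 29) XOR 64 = 66 XOR 64 = 02
byte 6: (7c XOR 76) XOR 20 = 0a XOR 20 = 2a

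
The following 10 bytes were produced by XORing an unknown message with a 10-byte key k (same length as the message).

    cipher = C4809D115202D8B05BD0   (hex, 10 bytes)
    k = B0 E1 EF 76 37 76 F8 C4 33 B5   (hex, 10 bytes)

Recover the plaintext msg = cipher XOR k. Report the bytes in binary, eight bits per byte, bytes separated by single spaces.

01110100 01100001 01110010 01100111 01100101 01110100 00100000 01110100 01101000 01100101

XOR is its own inverse, so applying the key byte-wise gives the result directly.
byte 0: c4 ^ b0 = 74
byte 1: 80 ^ e1 = 61
byte 2: 9d ^ ef = 72
byte 3: 11 ^ 76 = 67
byte 4: 52 ^ 37 = 65
byte 5: 02 ^ 76 = 74
byte 6: d8 ^ f8 = 20
byte 7: b0 ^ c4 = 74
byte 8: 5b ^ 33 = 68
byte 9: d0 ^ b5 = 65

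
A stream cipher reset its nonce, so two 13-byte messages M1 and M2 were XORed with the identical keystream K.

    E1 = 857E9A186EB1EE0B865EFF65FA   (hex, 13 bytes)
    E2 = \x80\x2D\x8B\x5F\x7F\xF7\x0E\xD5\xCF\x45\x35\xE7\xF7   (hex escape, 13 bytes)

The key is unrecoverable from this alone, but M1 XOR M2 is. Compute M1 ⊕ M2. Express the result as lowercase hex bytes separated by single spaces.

E1 ⊕ E2 = (M1 ⊕ K) ⊕ (M2 ⊕ K) = M1 ⊕ M2 — the shared key cancels under XOR.
byte 0: 85 ⊕ 80 = 05
byte 1: 7e ⊕ 2d = 53
byte 2: 9a ⊕ 8b = 11
byte 3: 18 ⊕ 5f = 47
byte 4: 6e ⊕ 7f = 11
byte 5: b1 ⊕ f7 = 46
byte 6: ee ⊕ 0e = e0
byte 7: 0b ⊕ d5 = de
byte 8: 86 ⊕ cf = 49
byte 9: 5e ⊕ 45 = 1b
byte 10: ff ⊕ 35 = ca
byte 11: 65 ⊕ e7 = 82
byte 12: fa ⊕ f7 = 0d

05 53 11 47 11 46 e0 de 49 1b ca 82 0d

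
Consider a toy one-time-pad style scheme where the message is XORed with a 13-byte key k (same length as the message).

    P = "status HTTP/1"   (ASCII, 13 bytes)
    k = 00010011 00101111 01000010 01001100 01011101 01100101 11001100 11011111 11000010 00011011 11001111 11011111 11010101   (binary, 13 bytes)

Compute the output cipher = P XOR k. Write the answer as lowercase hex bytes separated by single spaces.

60 5b 23 38 28 16 ec 97 96 4f 9f f0 e4

XOR is its own inverse, so applying the key byte-wise gives the result directly.
73 ^ 13 = 60
74 ^ 2f = 5b
61 ^ 42 = 23
74 ^ 4c = 38
75 ^ 5d = 28
73 ^ 65 = 16
20 ^ cc = ec
48 ^ df = 97
54 ^ c2 = 96
54 ^ 1b = 4f
50 ^ cf = 9f
2f ^ df = f0
31 ^ d5 = e4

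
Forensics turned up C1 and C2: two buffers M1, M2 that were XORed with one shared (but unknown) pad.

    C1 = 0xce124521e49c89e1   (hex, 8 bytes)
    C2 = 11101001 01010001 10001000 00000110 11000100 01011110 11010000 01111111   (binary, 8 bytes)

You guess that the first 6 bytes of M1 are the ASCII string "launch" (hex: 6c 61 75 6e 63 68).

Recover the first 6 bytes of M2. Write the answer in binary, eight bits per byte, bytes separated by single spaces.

01001011 00100010 10111000 01001001 01000011 10101010

First, C1 ⊕ C2 = (M1 ⊕ K) ⊕ (M2 ⊕ K) = M1 ⊕ M2, so the key drops out. Then M2 = (M1 ⊕ M2) ⊕ M1 over the first 6 bytes.
byte 0: (ce ^ e9) ^ 6c = 27 ^ 6c = 4b
byte 1: (12 ^ 51) ^ 61 = 43 ^ 61 = 22
byte 2: (45 ^ 88) ^ 75 = cd ^ 75 = b8
byte 3: (21 ^ 06) ^ 6e = 27 ^ 6e = 49
byte 4: (e4 ^ c4) ^ 63 = 20 ^ 63 = 43
byte 5: (9c ^ 5e) ^ 68 = c2 ^ 68 = aa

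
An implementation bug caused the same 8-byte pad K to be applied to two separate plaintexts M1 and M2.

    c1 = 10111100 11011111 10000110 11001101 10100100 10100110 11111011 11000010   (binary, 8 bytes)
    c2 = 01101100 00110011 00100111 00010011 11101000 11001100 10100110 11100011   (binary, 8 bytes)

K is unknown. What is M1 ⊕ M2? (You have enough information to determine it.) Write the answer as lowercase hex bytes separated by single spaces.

d0 ec a1 de 4c 6a 5d 21

c1 ⊕ c2 = (M1 ⊕ K) ⊕ (M2 ⊕ K) = M1 ⊕ M2 — the shared key cancels under XOR.
188 ^ 108 = 208
223 ^  51 = 236
134 ^  39 = 161
205 ^  19 = 222
164 ^ 232 =  76
166 ^ 204 = 106
251 ^ 166 =  93
194 ^ 227 =  33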